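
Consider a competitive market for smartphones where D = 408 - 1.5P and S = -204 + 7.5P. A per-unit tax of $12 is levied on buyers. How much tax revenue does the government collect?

Tax revenue = 3492

Pre-tax equilibrium: P* = 68, Q* = 306.
Tax on buyers shifts demand to D = 408 − 1.5(P + 12) = 390 - 1.5P.
390 - 1.5P = -204 + 7.5P gives seller price Ps = 66; buyers pay Pb = 66 + 12 = 78.
New quantity: Q = 408 − 1.5(78) = 291.
Revenue = 12 × 291 = 3492.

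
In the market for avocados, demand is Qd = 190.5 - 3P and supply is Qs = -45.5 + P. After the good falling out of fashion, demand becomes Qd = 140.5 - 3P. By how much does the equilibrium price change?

ΔP = -12.5

Original equilibrium: P* = 59, Q* = 13.5.
New equilibrium: 140.5 - 3P = -45.5 + P, so 186 = 4P and P' = 46.5; Q' = 140.5 − 3(46.5) = 1.
Change in price: 46.5 − 59 = -12.5.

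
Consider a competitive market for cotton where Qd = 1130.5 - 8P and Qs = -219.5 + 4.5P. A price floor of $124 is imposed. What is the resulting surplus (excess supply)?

Surplus = 200

Equilibrium price would be P* = 108, so the floor at 124 binds.
At P = 124: Qd = 138.5, Qs = 338.5.
Surplus = 338.5 − 138.5 = 200.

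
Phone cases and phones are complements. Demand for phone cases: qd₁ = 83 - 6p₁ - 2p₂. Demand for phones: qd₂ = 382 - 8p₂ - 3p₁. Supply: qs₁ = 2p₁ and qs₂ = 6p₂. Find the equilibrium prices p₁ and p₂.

Market 1: 83 - 6p₁ - 2p₂ = 2p₁ → 8p₁ + 2p₂ = 83.
Market 2: 14p₂ + 3p₁ = 382.
Eliminating p₂: 14×(1) − 2×(2) gives 106p₁ = 398, so p₁ = 199/53.
Back-substitute into (2): p₂ = (382 − 3×199/53) / 14 = 2807/106.

p₁ = 199/53, p₂ = 2807/106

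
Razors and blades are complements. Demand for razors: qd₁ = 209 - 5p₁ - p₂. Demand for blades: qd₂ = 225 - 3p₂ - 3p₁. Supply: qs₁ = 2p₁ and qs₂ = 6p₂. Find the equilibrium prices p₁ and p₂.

p₁ = 27.6, p₂ = 15.8

Market 1: 209 - 5p₁ - p₂ = 2p₁ → 7p₁ + p₂ = 209.
Market 2: 9p₂ + 3p₁ = 225.
Eliminating p₂: 9×(1) − 1×(2) gives 60p₁ = 1656, so p₁ = 27.6.
Back-substitute into (2): p₂ = (225 − 3×27.6) / 9 = 15.8.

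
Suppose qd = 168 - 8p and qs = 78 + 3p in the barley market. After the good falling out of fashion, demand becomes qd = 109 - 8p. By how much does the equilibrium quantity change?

Δq = -177/11

Original equilibrium: p* = 90/11, q* = 1128/11.
New equilibrium: 109 - 8p = 78 + 3p, so 31 = 11p and p' = 31/11; q' = 109 − 8(31/11) = 951/11.
Change in quantity: 951/11 − 1128/11 = -177/11.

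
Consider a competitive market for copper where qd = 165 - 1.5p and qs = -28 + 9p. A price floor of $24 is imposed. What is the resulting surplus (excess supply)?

Equilibrium price would be p* = 386/21, so the floor at 24 binds.
At p = 24: qd = 129, qs = 188.
Surplus = 188 − 129 = 59.

Surplus = 59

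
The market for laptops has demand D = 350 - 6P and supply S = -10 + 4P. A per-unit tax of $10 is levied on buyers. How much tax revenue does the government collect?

Pre-tax equilibrium: P* = 36, Q* = 134.
Tax on buyers shifts demand to D = 350 − 6(P + 10) = 290 - 6P.
290 - 6P = -10 + 4P gives seller price Ps = 30; buyers pay Pb = 30 + 10 = 40.
New quantity: Q = 350 − 6(40) = 110.
Revenue = 10 × 110 = 1100.

Tax revenue = 1100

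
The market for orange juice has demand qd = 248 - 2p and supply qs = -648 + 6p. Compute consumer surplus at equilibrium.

Equilibrium: 248 - 2p = -648 + 6p gives p* = 112, q* = 24.
Demand choke price (qd = 0): p = 124.
CS = ½(124 − 112)(24) = 144.

Consumer surplus = 144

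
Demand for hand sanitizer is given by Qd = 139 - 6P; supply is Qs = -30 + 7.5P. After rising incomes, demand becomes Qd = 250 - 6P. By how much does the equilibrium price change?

Original equilibrium: P* = 338/27, Q* = 575/9.
New equilibrium: 250 - 6P = -30 + 7.5P, so 280 = 13.5P and P' = 560/27; Q' = 250 − 6(560/27) = 1130/9.
Change in price: 560/27 − 338/27 = 74/9.

ΔP = 74/9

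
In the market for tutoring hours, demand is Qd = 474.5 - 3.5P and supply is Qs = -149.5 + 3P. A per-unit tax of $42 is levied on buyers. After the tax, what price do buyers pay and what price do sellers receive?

Pre-tax equilibrium: P* = 96, Q* = 138.5.
Tax on buyers shifts demand to Qd = 474.5 − 3.5(P + 42) = 327.5 - 3.5P.
327.5 - 3.5P = -149.5 + 3P gives seller price Ps = 954/13; buyers pay Pb = 954/13 + 42 = 1500/13.
New quantity: Q = 474.5 − 3.5(1500/13) = 1837/26.

Buyers pay 1500/13, sellers receive 954/13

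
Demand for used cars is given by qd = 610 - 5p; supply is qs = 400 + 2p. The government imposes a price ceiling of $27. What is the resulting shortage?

Equilibrium price would be p* = 30, so the ceiling at 27 binds.
At p = 27: qd = 610 − 5(27) = 475, qs = 400 + 2(27) = 454.
Shortage = 475 − 454 = 21.

Shortage = 21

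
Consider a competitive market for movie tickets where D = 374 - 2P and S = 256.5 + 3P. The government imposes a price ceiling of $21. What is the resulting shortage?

Shortage = 12.5

Equilibrium price would be P* = 23.5, so the ceiling at 21 binds.
At P = 21: D = 374 − 2(21) = 332, S = 256.5 + 3(21) = 319.5.
Shortage = 332 − 319.5 = 12.5.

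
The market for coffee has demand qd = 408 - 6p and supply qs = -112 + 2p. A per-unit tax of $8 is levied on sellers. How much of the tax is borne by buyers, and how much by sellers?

Pre-tax equilibrium: p* = 65, q* = 18.
Tax on sellers shifts supply to qs = -112 + 2(p − 8) = -128 + 2p.
408 - 6p = -128 + 2p gives buyer price pb = 67; sellers receive ps = 67 − 8 = 59.
New quantity: q = 408 − 6(67) = 6.
Buyer burden = 67 − 65 = 2; seller burden = 65 − 59 = 6.

Buyers bear $2, sellers bear $6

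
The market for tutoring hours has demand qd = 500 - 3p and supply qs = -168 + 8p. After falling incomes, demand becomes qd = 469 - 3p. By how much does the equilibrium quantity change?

Original equilibrium: p* = 668/11, q* = 3496/11.
New equilibrium: 469 - 3p = -168 + 8p, so 637 = 11p and p' = 637/11; q' = 469 − 3(637/11) = 3248/11.
Change in quantity: 3248/11 − 3496/11 = -248/11.

Δq = -248/11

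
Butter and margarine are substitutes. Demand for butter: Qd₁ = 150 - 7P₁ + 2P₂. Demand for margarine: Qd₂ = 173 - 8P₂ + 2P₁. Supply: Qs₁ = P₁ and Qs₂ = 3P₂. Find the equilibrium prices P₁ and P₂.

P₁ = 499/21, P₂ = 421/21

Market 1: 150 - 7P₁ + 2P₂ = P₁ → 8P₁ - 2P₂ = 150.
Market 2: 11P₂ - 2P₁ = 173.
Eliminating P₂: 11×(1) + 2×(2) gives 84P₁ = 1996, so P₁ = 499/21.
Back-substitute into (2): P₂ = (173 + 2×499/21) / 11 = 421/21.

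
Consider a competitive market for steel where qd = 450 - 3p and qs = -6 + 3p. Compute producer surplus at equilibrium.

Producer surplus = 8214

Equilibrium: 450 - 3p = -6 + 3p gives p* = 76, q* = 222.
Supply starts at p = 2 (where qs = 0).
PS = ½(76 − 2)(222) = 8214.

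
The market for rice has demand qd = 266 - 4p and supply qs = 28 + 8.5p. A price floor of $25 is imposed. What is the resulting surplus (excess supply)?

Equilibrium price would be p* = 19.04, so the floor at 25 binds.
At p = 25: qd = 166, qs = 240.5.
Surplus = 240.5 − 166 = 74.5.

Surplus = 74.5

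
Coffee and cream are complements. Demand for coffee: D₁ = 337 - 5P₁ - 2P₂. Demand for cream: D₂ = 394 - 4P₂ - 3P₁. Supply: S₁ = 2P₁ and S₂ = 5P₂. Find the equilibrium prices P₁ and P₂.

P₁ = 2245/57, P₂ = 1747/57

Market 1: 337 - 5P₁ - 2P₂ = 2P₁ → 7P₁ + 2P₂ = 337.
Market 2: 9P₂ + 3P₁ = 394.
Eliminating P₂: 9×(1) − 2×(2) gives 57P₁ = 2245, so P₁ = 2245/57.
Back-substitute into (2): P₂ = (394 − 3×2245/57) / 9 = 1747/57.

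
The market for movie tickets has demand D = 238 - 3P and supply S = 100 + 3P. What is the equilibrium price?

Set D = S: 238 - 3P = 100 + 3P.
138 = 6P, so P* = 23.
Q* = 238 − 3(23) = 169.

P* = 23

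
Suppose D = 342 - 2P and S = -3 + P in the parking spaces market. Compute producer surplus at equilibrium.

Producer surplus = 6272

Equilibrium: 342 - 2P = -3 + P gives P* = 115, Q* = 112.
Supply starts at P = 3 (where S = 0).
PS = ½(115 − 3)(112) = 6272.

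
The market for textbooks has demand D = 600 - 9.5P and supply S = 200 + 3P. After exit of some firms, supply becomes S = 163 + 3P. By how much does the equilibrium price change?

ΔP = 2.96

Original equilibrium: P* = 32, Q* = 296.
New equilibrium: 600 - 9.5P = 163 + 3P, so 437 = 12.5P and P' = 34.96; Q' = 600 − 9.5(34.96) = 267.88.
Change in price: 34.96 − 32 = 2.96.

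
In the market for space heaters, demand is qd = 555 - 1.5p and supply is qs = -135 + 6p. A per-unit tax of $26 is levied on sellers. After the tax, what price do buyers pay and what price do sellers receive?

Buyers pay $112.8, sellers receive $86.8

Pre-tax equilibrium: p* = 92, q* = 417.
Tax on sellers shifts supply to qs = -135 + 6(p − 26) = -291 + 6p.
555 - 1.5p = -291 + 6p gives buyer price pb = 112.8; sellers receive ps = 112.8 − 26 = 86.8.
New quantity: q = 555 − 1.5(112.8) = 385.8.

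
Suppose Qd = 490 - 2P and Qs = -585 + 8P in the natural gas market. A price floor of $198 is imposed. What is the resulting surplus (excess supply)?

Equilibrium price would be P* = 107.5, so the floor at 198 binds.
At P = 198: Qd = 94, Qs = 999.
Surplus = 999 − 94 = 905.

Surplus = 905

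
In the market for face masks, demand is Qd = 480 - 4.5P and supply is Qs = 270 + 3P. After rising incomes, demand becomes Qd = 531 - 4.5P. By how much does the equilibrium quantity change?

Original equilibrium: P* = 28, Q* = 354.
New equilibrium: 531 - 4.5P = 270 + 3P, so 261 = 7.5P and P' = 34.8; Q' = 531 − 4.5(34.8) = 374.4.
Change in quantity: 374.4 − 354 = 20.4.

ΔQ = 20.4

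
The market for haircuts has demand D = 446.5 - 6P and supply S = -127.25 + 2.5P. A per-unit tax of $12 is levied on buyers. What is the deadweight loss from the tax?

Pre-tax equilibrium: P* = 67.5, Q* = 41.5.
Tax on buyers shifts demand to D = 446.5 − 6(P + 12) = 374.5 - 6P.
374.5 - 6P = -127.25 + 2.5P gives seller price Ps = 2007/34; buyers pay Pb = 2007/34 + 12 = 2415/34.
New quantity: Q = 446.5 − 6(2415/34) = 691/34.
DWL = ½ × 12 × (41.5 − 691/34) = 2160/17.

Deadweight loss = 2160/17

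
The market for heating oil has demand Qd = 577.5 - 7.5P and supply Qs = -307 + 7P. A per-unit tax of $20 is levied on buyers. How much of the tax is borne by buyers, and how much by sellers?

Pre-tax equilibrium: P* = 61, Q* = 120.
Tax on buyers shifts demand to Qd = 577.5 − 7.5(P + 20) = 427.5 - 7.5P.
427.5 - 7.5P = -307 + 7P gives seller price Ps = 1469/29; buyers pay Pb = 1469/29 + 20 = 2049/29.
New quantity: Q = 577.5 − 7.5(2049/29) = 1380/29.
Buyer burden = 2049/29 − 61 = 280/29; seller burden = 61 − 1469/29 = 300/29.

Buyers bear 280/29, sellers bear 300/29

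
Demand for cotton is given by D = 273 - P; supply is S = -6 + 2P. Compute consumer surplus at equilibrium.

Consumer surplus = 16200

Equilibrium: 273 - P = -6 + 2P gives P* = 93, Q* = 180.
Demand choke price (D = 0): P = 273.
CS = ½(273 − 93)(180) = 16200.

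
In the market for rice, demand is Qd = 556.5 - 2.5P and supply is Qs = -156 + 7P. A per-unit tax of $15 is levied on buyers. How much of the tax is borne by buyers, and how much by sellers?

Buyers bear 210/19, sellers bear 75/19

Pre-tax equilibrium: P* = 75, Q* = 369.
Tax on buyers shifts demand to Qd = 556.5 − 2.5(P + 15) = 519 - 2.5P.
519 - 2.5P = -156 + 7P gives seller price Ps = 1350/19; buyers pay Pb = 1350/19 + 15 = 1635/19.
New quantity: Q = 556.5 − 2.5(1635/19) = 6486/19.
Buyer burden = 1635/19 − 75 = 210/19; seller burden = 75 − 1350/19 = 75/19.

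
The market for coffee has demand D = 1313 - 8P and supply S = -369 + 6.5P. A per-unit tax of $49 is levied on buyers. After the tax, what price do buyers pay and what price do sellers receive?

Buyers pay 4001/29, sellers receive 2580/29

Pre-tax equilibrium: P* = 116, Q* = 385.
Tax on buyers shifts demand to D = 1313 − 8(P + 49) = 921 - 8P.
921 - 8P = -369 + 6.5P gives seller price Ps = 2580/29; buyers pay Pb = 2580/29 + 49 = 4001/29.
New quantity: Q = 1313 − 8(4001/29) = 6069/29.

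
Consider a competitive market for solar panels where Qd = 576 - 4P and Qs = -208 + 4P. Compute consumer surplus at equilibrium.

Consumer surplus = 4232

Equilibrium: 576 - 4P = -208 + 4P gives P* = 98, Q* = 184.
Demand choke price (Qd = 0): P = 144.
CS = ½(144 − 98)(184) = 4232.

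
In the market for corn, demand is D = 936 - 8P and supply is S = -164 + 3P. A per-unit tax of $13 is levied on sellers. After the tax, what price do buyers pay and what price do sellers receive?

Buyers pay 1139/11, sellers receive 996/11

Pre-tax equilibrium: P* = 100, Q* = 136.
Tax on sellers shifts supply to S = -164 + 3(P − 13) = -203 + 3P.
936 - 8P = -203 + 3P gives buyer price Pb = 1139/11; sellers receive Ps = 1139/11 − 13 = 996/11.
New quantity: Q = 936 − 8(1139/11) = 1184/11.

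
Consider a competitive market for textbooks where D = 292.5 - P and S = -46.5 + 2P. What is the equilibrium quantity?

Set D = S: 292.5 - P = -46.5 + 2P.
339 = 3P, so P* = 113.
Q* = 292.5 − 1(113) = 179.5.

Q* = 179.5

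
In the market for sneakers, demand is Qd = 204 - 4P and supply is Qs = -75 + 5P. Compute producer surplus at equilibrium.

Equilibrium: 204 - 4P = -75 + 5P gives P* = 31, Q* = 80.
Supply starts at P = 15 (where Qs = 0).
PS = ½(31 − 15)(80) = 640.

Producer surplus = 640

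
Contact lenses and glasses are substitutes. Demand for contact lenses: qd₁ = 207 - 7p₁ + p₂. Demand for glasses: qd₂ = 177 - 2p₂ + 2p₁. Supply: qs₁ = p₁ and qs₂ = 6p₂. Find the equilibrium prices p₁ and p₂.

Market 1: 207 - 7p₁ + p₂ = p₁ → 8p₁ - p₂ = 207.
Market 2: 8p₂ - 2p₁ = 177.
Eliminating p₂: 8×(1) + 1×(2) gives 62p₁ = 1833, so p₁ = 1833/62.
Back-substitute into (2): p₂ = (177 + 2×1833/62) / 8 = 915/31.

p₁ = 1833/62, p₂ = 915/31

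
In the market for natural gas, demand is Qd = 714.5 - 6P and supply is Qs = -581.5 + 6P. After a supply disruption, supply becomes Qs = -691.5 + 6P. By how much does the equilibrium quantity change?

ΔQ = -55

Original equilibrium: P* = 108, Q* = 66.5.
New equilibrium: 714.5 - 6P = -691.5 + 6P, so 1406 = 12P and P' = 703/6; Q' = 714.5 − 6(703/6) = 11.5.
Change in quantity: 11.5 − 66.5 = -55.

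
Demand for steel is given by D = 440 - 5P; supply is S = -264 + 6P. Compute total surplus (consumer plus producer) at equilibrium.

Equilibrium: 440 - 5P = -264 + 6P gives P* = 64, Q* = 120.
Demand choke price: P = 88; supply starts at P = 44.
CS = ½(88 − 64)(120) = 1440; PS = ½(64 − 44)(120) = 1200.

Total surplus = 2640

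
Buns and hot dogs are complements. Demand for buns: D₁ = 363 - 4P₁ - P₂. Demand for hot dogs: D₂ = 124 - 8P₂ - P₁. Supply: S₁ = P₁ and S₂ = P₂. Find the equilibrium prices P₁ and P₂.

P₁ = 3143/44, P₂ = 257/44

Market 1: 363 - 4P₁ - P₂ = P₁ → 5P₁ + P₂ = 363.
Market 2: 9P₂ + P₁ = 124.
Eliminating P₂: 9×(1) − 1×(2) gives 44P₁ = 3143, so P₁ = 3143/44.
Back-substitute into (2): P₂ = (124 − 1×3143/44) / 9 = 257/44.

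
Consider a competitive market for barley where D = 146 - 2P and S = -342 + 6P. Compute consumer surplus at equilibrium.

Equilibrium: 146 - 2P = -342 + 6P gives P* = 61, Q* = 24.
Demand choke price (D = 0): P = 73.
CS = ½(73 − 61)(24) = 144.

Consumer surplus = 144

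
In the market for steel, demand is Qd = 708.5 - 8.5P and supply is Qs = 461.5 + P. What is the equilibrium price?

P* = 26

Set Qd = Qs: 708.5 - 8.5P = 461.5 + P.
247 = 9.5P, so P* = 26.
Q* = 708.5 − 8.5(26) = 487.5.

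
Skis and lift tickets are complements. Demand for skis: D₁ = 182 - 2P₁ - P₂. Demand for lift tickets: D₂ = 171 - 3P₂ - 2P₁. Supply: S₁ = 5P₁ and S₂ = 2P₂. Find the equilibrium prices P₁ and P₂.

P₁ = 739/33, P₂ = 833/33

Market 1: 182 - 2P₁ - P₂ = 5P₁ → 7P₁ + P₂ = 182.
Market 2: 5P₂ + 2P₁ = 171.
Eliminating P₂: 5×(1) − 1×(2) gives 33P₁ = 739, so P₁ = 739/33.
Back-substitute into (2): P₂ = (171 − 2×739/33) / 5 = 833/33.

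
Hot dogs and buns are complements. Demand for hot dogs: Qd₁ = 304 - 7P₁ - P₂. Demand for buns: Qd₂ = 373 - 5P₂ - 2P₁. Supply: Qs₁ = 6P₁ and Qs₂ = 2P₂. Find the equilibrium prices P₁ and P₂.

Market 1: 304 - 7P₁ - P₂ = 6P₁ → 13P₁ + P₂ = 304.
Market 2: 7P₂ + 2P₁ = 373.
Eliminating P₂: 7×(1) − 1×(2) gives 89P₁ = 1755, so P₁ = 1755/89.
Back-substitute into (2): P₂ = (373 − 2×1755/89) / 7 = 4241/89.

P₁ = 1755/89, P₂ = 4241/89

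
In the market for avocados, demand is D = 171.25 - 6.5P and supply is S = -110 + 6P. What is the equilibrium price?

Set D = S: 171.25 - 6.5P = -110 + 6P.
281.25 = 12.5P, so P* = 22.5.
Q* = 171.25 − 6.5(22.5) = 25.

P* = 22.5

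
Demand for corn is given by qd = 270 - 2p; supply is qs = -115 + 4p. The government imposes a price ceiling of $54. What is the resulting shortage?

Equilibrium price would be p* = 385/6, so the ceiling at 54 binds.
At p = 54: qd = 270 − 2(54) = 162, qs = -115 + 4(54) = 101.
Shortage = 162 − 101 = 61.

Shortage = 61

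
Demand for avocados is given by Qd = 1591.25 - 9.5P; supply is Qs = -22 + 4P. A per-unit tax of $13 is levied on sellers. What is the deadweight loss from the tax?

Deadweight loss = 6422/27

Pre-tax equilibrium: P* = 119.5, Q* = 456.
Tax on sellers shifts supply to Qs = -22 + 4(P − 13) = -74 + 4P.
1591.25 - 9.5P = -74 + 4P gives buyer price Pb = 6661/54; sellers receive Ps = 6661/54 − 13 = 5959/54.
New quantity: Q = 1591.25 − 9.5(6661/54) = 11324/27.
DWL = ½ × 13 × (456 − 11324/27) = 6422/27.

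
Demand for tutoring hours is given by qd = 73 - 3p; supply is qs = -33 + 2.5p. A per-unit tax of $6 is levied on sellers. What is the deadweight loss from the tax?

Pre-tax equilibrium: p* = 212/11, q* = 167/11.
Tax on sellers shifts supply to qs = -33 + 2.5(p − 6) = -48 + 2.5p.
73 - 3p = -48 + 2.5p gives buyer price pb = 22; sellers receive ps = 22 − 6 = 16.
New quantity: q = 73 − 3(22) = 7.
DWL = ½ × 6 × (167/11 − 7) = 270/11.

Deadweight loss = 270/11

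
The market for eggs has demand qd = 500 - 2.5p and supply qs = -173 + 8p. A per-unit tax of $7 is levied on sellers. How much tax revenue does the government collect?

Tax revenue = 2285

Pre-tax equilibrium: p* = 1346/21, q* = 7135/21.
Tax on sellers shifts supply to qs = -173 + 8(p − 7) = -229 + 8p.
500 - 2.5p = -229 + 8p gives buyer price pb = 486/7; sellers receive ps = 486/7 − 7 = 437/7.
New quantity: q = 500 − 2.5(486/7) = 2285/7.
Revenue = 7 × 2285/7 = 2285.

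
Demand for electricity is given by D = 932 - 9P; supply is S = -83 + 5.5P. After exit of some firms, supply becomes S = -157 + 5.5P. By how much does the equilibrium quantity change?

ΔQ = -1332/29

Original equilibrium: P* = 70, Q* = 302.
New equilibrium: 932 - 9P = -157 + 5.5P, so 1089 = 14.5P and P' = 2178/29; Q' = 932 − 9(2178/29) = 7426/29.
Change in quantity: 7426/29 − 302 = -1332/29.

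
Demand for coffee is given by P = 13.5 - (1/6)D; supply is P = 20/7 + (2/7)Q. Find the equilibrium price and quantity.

Set the two price expressions equal: 13.5 - (1/6)Q = 20/7 + (2/7)Q.
149/14 = (19/42)Q, so Q* = 447/19.
P* = 13.5 − (1/6)(447/19) = 182/19.

P* = 182/19, Q* = 447/19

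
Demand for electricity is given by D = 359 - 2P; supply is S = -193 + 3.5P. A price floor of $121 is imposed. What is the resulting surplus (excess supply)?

Equilibrium price would be P* = 1104/11, so the floor at 121 binds.
At P = 121: D = 117, S = 230.5.
Surplus = 230.5 − 117 = 113.5.

Surplus = 113.5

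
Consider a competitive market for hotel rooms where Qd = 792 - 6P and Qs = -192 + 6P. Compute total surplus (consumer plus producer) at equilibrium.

Equilibrium: 792 - 6P = -192 + 6P gives P* = 82, Q* = 300.
Demand choke price: P = 132; supply starts at P = 32.
CS = ½(132 − 82)(300) = 7500; PS = ½(82 − 32)(300) = 7500.

Total surplus = 15000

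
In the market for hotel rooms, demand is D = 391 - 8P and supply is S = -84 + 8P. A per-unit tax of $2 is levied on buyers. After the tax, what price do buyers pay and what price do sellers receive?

Buyers pay $30.6875, sellers receive $28.6875

Pre-tax equilibrium: P* = 29.6875, Q* = 153.5.
Tax on buyers shifts demand to D = 391 − 8(P + 2) = 375 - 8P.
375 - 8P = -84 + 8P gives seller price Ps = 28.6875; buyers pay Pb = 28.6875 + 2 = 30.6875.
New quantity: Q = 391 − 8(30.6875) = 145.5.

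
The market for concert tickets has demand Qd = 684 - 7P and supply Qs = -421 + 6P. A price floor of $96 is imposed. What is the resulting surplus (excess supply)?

Equilibrium price would be P* = 85, so the floor at 96 binds.
At P = 96: Qd = 12, Qs = 155.
Surplus = 155 − 12 = 143.

Surplus = 143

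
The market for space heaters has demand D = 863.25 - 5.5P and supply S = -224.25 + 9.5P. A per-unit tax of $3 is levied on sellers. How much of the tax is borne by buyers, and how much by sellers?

Buyers bear $1.9, sellers bear $1.1

Pre-tax equilibrium: P* = 72.5, Q* = 464.5.
Tax on sellers shifts supply to S = -224.25 + 9.5(P − 3) = -252.75 + 9.5P.
863.25 - 5.5P = -252.75 + 9.5P gives buyer price Pb = 74.4; sellers receive Ps = 74.4 − 3 = 71.4.
New quantity: Q = 863.25 − 5.5(74.4) = 454.05.
Buyer burden = 74.4 − 72.5 = 1.9; seller burden = 72.5 − 71.4 = 1.1.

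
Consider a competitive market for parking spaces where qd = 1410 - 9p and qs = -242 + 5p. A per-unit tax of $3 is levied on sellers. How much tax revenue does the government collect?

Tax revenue = 14211/14

Pre-tax equilibrium: p* = 118, q* = 348.
Tax on sellers shifts supply to qs = -242 + 5(p − 3) = -257 + 5p.
1410 - 9p = -257 + 5p gives buyer price pb = 1667/14; sellers receive ps = 1667/14 − 3 = 1625/14.
New quantity: q = 1410 − 9(1667/14) = 4737/14.
Revenue = 3 × 4737/14 = 14211/14.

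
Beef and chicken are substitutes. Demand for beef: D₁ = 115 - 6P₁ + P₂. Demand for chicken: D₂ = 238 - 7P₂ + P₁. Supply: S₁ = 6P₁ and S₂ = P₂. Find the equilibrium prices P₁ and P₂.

Market 1: 115 - 6P₁ + P₂ = 6P₁ → 12P₁ - P₂ = 115.
Market 2: 8P₂ - P₁ = 238.
Eliminating P₂: 8×(1) + 1×(2) gives 95P₁ = 1158, so P₁ = 1158/95.
Back-substitute into (2): P₂ = (238 + 1×1158/95) / 8 = 2971/95.

P₁ = 1158/95, P₂ = 2971/95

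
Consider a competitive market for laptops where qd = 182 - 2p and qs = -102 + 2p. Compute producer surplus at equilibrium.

Equilibrium: 182 - 2p = -102 + 2p gives p* = 71, q* = 40.
Supply starts at p = 51 (where qs = 0).
PS = ½(71 − 51)(40) = 400.

Producer surplus = 400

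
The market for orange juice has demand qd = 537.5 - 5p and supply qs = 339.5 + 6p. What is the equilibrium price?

p* = 18

Set qd = qs: 537.5 - 5p = 339.5 + 6p.
198 = 11p, so p* = 18.
q* = 537.5 − 5(18) = 447.5.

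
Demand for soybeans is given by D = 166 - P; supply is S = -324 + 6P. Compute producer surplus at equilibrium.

Producer surplus = 768

Equilibrium: 166 - P = -324 + 6P gives P* = 70, Q* = 96.
Supply starts at P = 54 (where S = 0).
PS = ½(70 − 54)(96) = 768.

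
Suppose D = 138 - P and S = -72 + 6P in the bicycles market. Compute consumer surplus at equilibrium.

Consumer surplus = 5832

Equilibrium: 138 - P = -72 + 6P gives P* = 30, Q* = 108.
Demand choke price (D = 0): P = 138.
CS = ½(138 − 30)(108) = 5832.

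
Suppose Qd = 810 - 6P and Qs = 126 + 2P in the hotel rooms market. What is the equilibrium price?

P* = 85.5

Set Qd = Qs: 810 - 6P = 126 + 2P.
684 = 8P, so P* = 85.5.
Q* = 810 − 6(85.5) = 297.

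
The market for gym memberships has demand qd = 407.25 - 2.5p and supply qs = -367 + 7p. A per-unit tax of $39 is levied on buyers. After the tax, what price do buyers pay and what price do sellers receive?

Pre-tax equilibrium: p* = 81.5, q* = 203.5.
Tax on buyers shifts demand to qd = 407.25 − 2.5(p + 39) = 309.75 - 2.5p.
309.75 - 2.5p = -367 + 7p gives seller price ps = 2707/38; buyers pay pb = 2707/38 + 39 = 4189/38.
New quantity: q = 407.25 − 2.5(4189/38) = 5003/38.

Buyers pay 4189/38, sellers receive 2707/38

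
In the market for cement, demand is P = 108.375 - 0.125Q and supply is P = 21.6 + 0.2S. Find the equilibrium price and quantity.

Set the two price expressions equal: 108.375 - 0.125Q = 21.6 + 0.2Q.
86.775 = 0.325Q, so Q* = 267.
P* = 108.375 − (0.125)(267) = 75.

P* = 75, Q* = 267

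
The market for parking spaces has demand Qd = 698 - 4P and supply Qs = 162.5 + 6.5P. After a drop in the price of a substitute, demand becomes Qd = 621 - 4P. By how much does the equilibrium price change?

Original equilibrium: P* = 51, Q* = 494.
New equilibrium: 621 - 4P = 162.5 + 6.5P, so 458.5 = 10.5P and P' = 131/3; Q' = 621 − 4(131/3) = 1339/3.
Change in price: 131/3 − 51 = -22/3.

ΔP = -22/3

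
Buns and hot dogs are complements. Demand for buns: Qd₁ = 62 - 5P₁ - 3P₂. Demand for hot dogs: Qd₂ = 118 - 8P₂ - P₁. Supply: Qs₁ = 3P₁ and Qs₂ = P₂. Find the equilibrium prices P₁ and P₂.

P₁ = 68/23, P₂ = 294/23

Market 1: 62 - 5P₁ - 3P₂ = 3P₁ → 8P₁ + 3P₂ = 62.
Market 2: 9P₂ + P₁ = 118.
Eliminating P₂: 9×(1) − 3×(2) gives 69P₁ = 204, so P₁ = 68/23.
Back-substitute into (2): P₂ = (118 − 1×68/23) / 9 = 294/23.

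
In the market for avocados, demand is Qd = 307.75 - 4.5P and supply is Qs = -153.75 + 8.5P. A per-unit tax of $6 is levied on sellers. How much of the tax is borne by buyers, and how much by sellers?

Pre-tax equilibrium: P* = 35.5, Q* = 148.
Tax on sellers shifts supply to Qs = -153.75 + 8.5(P − 6) = -204.75 + 8.5P.
307.75 - 4.5P = -204.75 + 8.5P gives buyer price Pb = 1025/26; sellers receive Ps = 1025/26 − 6 = 869/26.
New quantity: Q = 307.75 − 4.5(1025/26) = 3389/26.
Buyer burden = 1025/26 − 35.5 = 51/13; seller burden = 35.5 − 869/26 = 27/13.

Buyers bear 51/13, sellers bear 27/13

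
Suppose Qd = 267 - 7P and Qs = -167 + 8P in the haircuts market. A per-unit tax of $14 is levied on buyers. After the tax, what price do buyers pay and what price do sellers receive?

Pre-tax equilibrium: P* = 434/15, Q* = 967/15.
Tax on buyers shifts demand to Qd = 267 − 7(P + 14) = 169 - 7P.
169 - 7P = -167 + 8P gives seller price Ps = 22.4; buyers pay Pb = 22.4 + 14 = 36.4.
New quantity: Q = 267 − 7(36.4) = 12.2.

Buyers pay $36.4, sellers receive $22.4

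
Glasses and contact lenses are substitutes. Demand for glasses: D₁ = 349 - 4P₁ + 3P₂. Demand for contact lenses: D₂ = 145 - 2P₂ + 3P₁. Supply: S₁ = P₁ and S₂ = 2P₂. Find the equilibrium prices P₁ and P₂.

P₁ = 1831/11, P₂ = 1772/11

Market 1: 349 - 4P₁ + 3P₂ = P₁ → 5P₁ - 3P₂ = 349.
Market 2: 4P₂ - 3P₁ = 145.
Eliminating P₂: 4×(1) + 3×(2) gives 11P₁ = 1831, so P₁ = 1831/11.
Back-substitute into (2): P₂ = (145 + 3×1831/11) / 4 = 1772/11.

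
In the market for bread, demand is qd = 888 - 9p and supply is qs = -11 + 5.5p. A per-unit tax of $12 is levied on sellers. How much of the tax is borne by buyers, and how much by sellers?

Buyers bear 132/29, sellers bear 216/29

Pre-tax equilibrium: p* = 62, q* = 330.
Tax on sellers shifts supply to qs = -11 + 5.5(p − 12) = -77 + 5.5p.
888 - 9p = -77 + 5.5p gives buyer price pb = 1930/29; sellers receive ps = 1930/29 − 12 = 1582/29.
New quantity: q = 888 − 9(1930/29) = 8382/29.
Buyer burden = 1930/29 − 62 = 132/29; seller burden = 62 − 1582/29 = 216/29.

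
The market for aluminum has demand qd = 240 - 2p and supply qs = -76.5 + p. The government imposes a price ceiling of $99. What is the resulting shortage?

Shortage = 19.5

Equilibrium price would be p* = 105.5, so the ceiling at 99 binds.
At p = 99: qd = 240 − 2(99) = 42, qs = -76.5 + 1(99) = 22.5.
Shortage = 42 − 22.5 = 19.5.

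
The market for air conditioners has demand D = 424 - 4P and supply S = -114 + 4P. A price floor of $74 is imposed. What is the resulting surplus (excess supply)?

Surplus = 54

Equilibrium price would be P* = 67.25, so the floor at 74 binds.
At P = 74: D = 128, S = 182.
Surplus = 182 − 128 = 54.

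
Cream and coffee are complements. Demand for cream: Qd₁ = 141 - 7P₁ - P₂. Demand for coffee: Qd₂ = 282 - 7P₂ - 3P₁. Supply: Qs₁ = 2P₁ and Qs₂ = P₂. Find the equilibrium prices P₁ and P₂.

Market 1: 141 - 7P₁ - P₂ = 2P₁ → 9P₁ + P₂ = 141.
Market 2: 8P₂ + 3P₁ = 282.
Eliminating P₂: 8×(1) − 1×(2) gives 69P₁ = 846, so P₁ = 282/23.
Back-substitute into (2): P₂ = (282 − 3×282/23) / 8 = 705/23.

P₁ = 282/23, P₂ = 705/23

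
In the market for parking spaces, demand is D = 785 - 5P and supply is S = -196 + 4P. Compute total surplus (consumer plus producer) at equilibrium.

Total surplus = 12960

Equilibrium: 785 - 5P = -196 + 4P gives P* = 109, Q* = 240.
Demand choke price: P = 157; supply starts at P = 49.
CS = ½(157 − 109)(240) = 5760; PS = ½(109 − 49)(240) = 7200.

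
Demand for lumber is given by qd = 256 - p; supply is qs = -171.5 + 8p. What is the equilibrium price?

Set qd = qs: 256 - p = -171.5 + 8p.
427.5 = 9p, so p* = 47.5.
q* = 256 − 1(47.5) = 208.5.

p* = 47.5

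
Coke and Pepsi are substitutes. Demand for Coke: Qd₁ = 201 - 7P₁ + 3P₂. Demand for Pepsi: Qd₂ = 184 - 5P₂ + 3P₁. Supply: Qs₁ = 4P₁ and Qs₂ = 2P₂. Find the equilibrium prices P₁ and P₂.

Market 1: 201 - 7P₁ + 3P₂ = 4P₁ → 11P₁ - 3P₂ = 201.
Market 2: 7P₂ - 3P₁ = 184.
Eliminating P₂: 7×(1) + 3×(2) gives 68P₁ = 1959, so P₁ = 1959/68.
Back-substitute into (2): P₂ = (184 + 3×1959/68) / 7 = 2627/68.

P₁ = 1959/68, P₂ = 2627/68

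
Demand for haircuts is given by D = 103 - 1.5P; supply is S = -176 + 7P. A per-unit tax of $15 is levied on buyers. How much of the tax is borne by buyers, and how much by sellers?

Pre-tax equilibrium: P* = 558/17, Q* = 914/17.
Tax on buyers shifts demand to D = 103 − 1.5(P + 15) = 80.5 - 1.5P.
80.5 - 1.5P = -176 + 7P gives seller price Ps = 513/17; buyers pay Pb = 513/17 + 15 = 768/17.
New quantity: Q = 103 − 1.5(768/17) = 599/17.
Buyer burden = 768/17 − 558/17 = 210/17; seller burden = 558/17 − 513/17 = 45/17.

Buyers bear 210/17, sellers bear 45/17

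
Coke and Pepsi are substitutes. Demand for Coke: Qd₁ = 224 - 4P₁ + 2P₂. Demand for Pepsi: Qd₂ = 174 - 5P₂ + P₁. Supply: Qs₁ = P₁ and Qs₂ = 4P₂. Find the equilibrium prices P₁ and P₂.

Market 1: 224 - 4P₁ + 2P₂ = P₁ → 5P₁ - 2P₂ = 224.
Market 2: 9P₂ - P₁ = 174.
Eliminating P₂: 9×(1) + 2×(2) gives 43P₁ = 2364, so P₁ = 2364/43.
Back-substitute into (2): P₂ = (174 + 1×2364/43) / 9 = 1094/43.

P₁ = 2364/43, P₂ = 1094/43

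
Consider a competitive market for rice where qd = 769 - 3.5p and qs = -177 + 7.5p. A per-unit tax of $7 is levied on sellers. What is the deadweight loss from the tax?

Pre-tax equilibrium: p* = 86, q* = 468.
Tax on sellers shifts supply to qs = -177 + 7.5(p − 7) = -229.5 + 7.5p.
769 - 3.5p = -229.5 + 7.5p gives buyer price pb = 1997/22; sellers receive ps = 1997/22 − 7 = 1843/22.
New quantity: q = 769 − 3.5(1997/22) = 19857/44.
DWL = ½ × 7 × (468 − 19857/44) = 5145/88.

Deadweight loss = 5145/88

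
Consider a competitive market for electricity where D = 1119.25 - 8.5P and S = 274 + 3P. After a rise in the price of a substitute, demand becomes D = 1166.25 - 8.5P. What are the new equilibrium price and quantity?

Original equilibrium: P* = 73.5, Q* = 494.5.
New equilibrium: 1166.25 - 8.5P = 274 + 3P, so 892.25 = 11.5P and P' = 3569/46; Q' = 1166.25 − 8.5(3569/46) = 23311/46.

P' = 3569/46, Q' = 23311/46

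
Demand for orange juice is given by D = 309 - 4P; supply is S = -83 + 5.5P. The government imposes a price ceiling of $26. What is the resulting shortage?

Equilibrium price would be P* = 784/19, so the ceiling at 26 binds.
At P = 26: D = 309 − 4(26) = 205, S = -83 + 5.5(26) = 60.
Shortage = 205 − 60 = 145.

Shortage = 145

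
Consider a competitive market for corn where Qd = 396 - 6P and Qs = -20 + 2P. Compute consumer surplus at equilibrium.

Equilibrium: 396 - 6P = -20 + 2P gives P* = 52, Q* = 84.
Demand choke price (Qd = 0): P = 66.
CS = ½(66 − 52)(84) = 588.

Consumer surplus = 588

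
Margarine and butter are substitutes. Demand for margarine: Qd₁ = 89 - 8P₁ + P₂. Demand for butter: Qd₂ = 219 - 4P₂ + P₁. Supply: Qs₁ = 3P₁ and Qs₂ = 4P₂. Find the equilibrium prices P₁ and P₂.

Market 1: 89 - 8P₁ + P₂ = 3P₁ → 11P₁ - P₂ = 89.
Market 2: 8P₂ - P₁ = 219.
Eliminating P₂: 8×(1) + 1×(2) gives 87P₁ = 931, so P₁ = 931/87.
Back-substitute into (2): P₂ = (219 + 1×931/87) / 8 = 2498/87.

P₁ = 931/87, P₂ = 2498/87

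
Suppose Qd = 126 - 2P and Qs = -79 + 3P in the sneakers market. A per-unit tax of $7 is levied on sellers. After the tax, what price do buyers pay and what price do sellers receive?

Buyers pay $45.2, sellers receive $38.2

Pre-tax equilibrium: P* = 41, Q* = 44.
Tax on sellers shifts supply to Qs = -79 + 3(P − 7) = -100 + 3P.
126 - 2P = -100 + 3P gives buyer price Pb = 45.2; sellers receive Ps = 45.2 − 7 = 38.2.
New quantity: Q = 126 − 2(45.2) = 35.6.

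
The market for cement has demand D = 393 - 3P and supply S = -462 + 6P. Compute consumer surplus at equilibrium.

Consumer surplus = 1944

Equilibrium: 393 - 3P = -462 + 6P gives P* = 95, Q* = 108.
Demand choke price (D = 0): P = 131.
CS = ½(131 − 95)(108) = 1944.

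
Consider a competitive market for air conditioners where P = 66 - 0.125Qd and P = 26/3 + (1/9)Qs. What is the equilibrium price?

Set the two price expressions equal: 66 - 0.125Q = 26/3 + (1/9)Q.
172/3 = (17/72)Q, so Q* = 4128/17.
P* = 66 − (0.125)(4128/17) = 606/17.

P* = 606/17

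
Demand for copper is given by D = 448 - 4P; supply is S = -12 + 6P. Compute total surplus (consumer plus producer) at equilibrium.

Total surplus = 14520

Equilibrium: 448 - 4P = -12 + 6P gives P* = 46, Q* = 264.
Demand choke price: P = 112; supply starts at P = 2.
CS = ½(112 − 46)(264) = 8712; PS = ½(46 − 2)(264) = 5808.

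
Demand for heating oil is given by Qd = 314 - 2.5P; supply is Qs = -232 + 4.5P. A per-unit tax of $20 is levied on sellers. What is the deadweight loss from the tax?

Deadweight loss = 2250/7

Pre-tax equilibrium: P* = 78, Q* = 119.
Tax on sellers shifts supply to Qs = -232 + 4.5(P − 20) = -322 + 4.5P.
314 - 2.5P = -322 + 4.5P gives buyer price Pb = 636/7; sellers receive Ps = 636/7 − 20 = 496/7.
New quantity: Q = 314 − 2.5(636/7) = 608/7.
DWL = ½ × 20 × (119 − 608/7) = 2250/7.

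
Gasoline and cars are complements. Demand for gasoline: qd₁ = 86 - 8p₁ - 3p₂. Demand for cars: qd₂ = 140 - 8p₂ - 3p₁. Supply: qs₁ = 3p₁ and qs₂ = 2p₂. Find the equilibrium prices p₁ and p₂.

Market 1: 86 - 8p₁ - 3p₂ = 3p₁ → 11p₁ + 3p₂ = 86.
Market 2: 10p₂ + 3p₁ = 140.
Eliminating p₂: 10×(1) − 3×(2) gives 101p₁ = 440, so p₁ = 440/101.
Back-substitute into (2): p₂ = (140 − 3×440/101) / 10 = 1282/101.

p₁ = 440/101, p₂ = 1282/101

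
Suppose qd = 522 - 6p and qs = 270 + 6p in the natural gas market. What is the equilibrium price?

Set qd = qs: 522 - 6p = 270 + 6p.
252 = 12p, so p* = 21.
q* = 522 − 6(21) = 396.

p* = 21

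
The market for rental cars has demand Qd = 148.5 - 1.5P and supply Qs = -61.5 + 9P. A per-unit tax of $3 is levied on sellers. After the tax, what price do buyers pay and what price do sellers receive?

Pre-tax equilibrium: P* = 20, Q* = 118.5.
Tax on sellers shifts supply to Qs = -61.5 + 9(P − 3) = -88.5 + 9P.
148.5 - 1.5P = -88.5 + 9P gives buyer price Pb = 158/7; sellers receive Ps = 158/7 − 3 = 137/7.
New quantity: Q = 148.5 − 1.5(158/7) = 1605/14.

Buyers pay 158/7, sellers receive 137/7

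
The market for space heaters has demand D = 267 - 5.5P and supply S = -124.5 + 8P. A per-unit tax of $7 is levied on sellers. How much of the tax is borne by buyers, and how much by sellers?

Buyers bear 112/27, sellers bear 77/27

Pre-tax equilibrium: P* = 29, Q* = 107.5.
Tax on sellers shifts supply to S = -124.5 + 8(P − 7) = -180.5 + 8P.
267 - 5.5P = -180.5 + 8P gives buyer price Pb = 895/27; sellers receive Ps = 895/27 − 7 = 706/27.
New quantity: Q = 267 − 5.5(895/27) = 4573/54.
Buyer burden = 895/27 − 29 = 112/27; seller burden = 29 − 706/27 = 77/27.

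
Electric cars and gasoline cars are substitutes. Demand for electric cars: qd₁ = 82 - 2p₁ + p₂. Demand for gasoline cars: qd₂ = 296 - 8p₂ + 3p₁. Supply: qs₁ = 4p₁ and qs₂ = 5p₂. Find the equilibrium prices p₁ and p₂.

Market 1: 82 - 2p₁ + p₂ = 4p₁ → 6p₁ - p₂ = 82.
Market 2: 13p₂ - 3p₁ = 296.
Eliminating p₂: 13×(1) + 1×(2) gives 75p₁ = 1362, so p₁ = 18.16.
Back-substitute into (2): p₂ = (296 + 3×18.16) / 13 = 26.96.

p₁ = 18.16, p₂ = 26.96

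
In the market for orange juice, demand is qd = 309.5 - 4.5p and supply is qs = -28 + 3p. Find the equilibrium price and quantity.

Set qd = qs: 309.5 - 4.5p = -28 + 3p.
337.5 = 7.5p, so p* = 45.
q* = 309.5 − 4.5(45) = 107.

p* = 45, q* = 107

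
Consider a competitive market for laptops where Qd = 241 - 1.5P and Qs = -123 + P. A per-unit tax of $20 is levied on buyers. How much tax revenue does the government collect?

Pre-tax equilibrium: P* = 145.6, Q* = 22.6.
Tax on buyers shifts demand to Qd = 241 − 1.5(P + 20) = 211 - 1.5P.
211 - 1.5P = -123 + P gives seller price Ps = 133.6; buyers pay Pb = 133.6 + 20 = 153.6.
New quantity: Q = 241 − 1.5(153.6) = 10.6.
Revenue = 20 × 10.6 = 212.

Tax revenue = 212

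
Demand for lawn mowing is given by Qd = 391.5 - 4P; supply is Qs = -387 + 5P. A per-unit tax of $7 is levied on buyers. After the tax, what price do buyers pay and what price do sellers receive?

Buyers pay 1627/18, sellers receive 1501/18

Pre-tax equilibrium: P* = 86.5, Q* = 45.5.
Tax on buyers shifts demand to Qd = 391.5 − 4(P + 7) = 363.5 - 4P.
363.5 - 4P = -387 + 5P gives seller price Ps = 1501/18; buyers pay Pb = 1501/18 + 7 = 1627/18.
New quantity: Q = 391.5 − 4(1627/18) = 539/18.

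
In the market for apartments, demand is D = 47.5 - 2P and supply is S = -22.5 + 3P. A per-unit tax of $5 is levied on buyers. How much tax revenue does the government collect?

Pre-tax equilibrium: P* = 14, Q* = 19.5.
Tax on buyers shifts demand to D = 47.5 − 2(P + 5) = 37.5 - 2P.
37.5 - 2P = -22.5 + 3P gives seller price Ps = 12; buyers pay Pb = 12 + 5 = 17.
New quantity: Q = 47.5 − 2(17) = 13.5.
Revenue = 5 × 13.5 = 67.5.

Tax revenue = 67.5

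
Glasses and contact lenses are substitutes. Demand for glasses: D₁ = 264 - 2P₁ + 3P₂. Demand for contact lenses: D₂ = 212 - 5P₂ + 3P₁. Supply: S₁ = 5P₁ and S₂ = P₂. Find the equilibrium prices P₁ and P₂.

P₁ = 740/11, P₂ = 2276/33

Market 1: 264 - 2P₁ + 3P₂ = 5P₁ → 7P₁ - 3P₂ = 264.
Market 2: 6P₂ - 3P₁ = 212.
Eliminating P₂: 6×(1) + 3×(2) gives 33P₁ = 2220, so P₁ = 740/11.
Back-substitute into (2): P₂ = (212 + 3×740/11) / 6 = 2276/33.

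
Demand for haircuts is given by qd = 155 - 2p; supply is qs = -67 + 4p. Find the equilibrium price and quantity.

Set qd = qs: 155 - 2p = -67 + 4p.
222 = 6p, so p* = 37.
q* = 155 − 2(37) = 81.

p* = 37, q* = 81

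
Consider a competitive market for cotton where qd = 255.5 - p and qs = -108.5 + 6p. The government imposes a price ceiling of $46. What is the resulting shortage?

Shortage = 42

Equilibrium price would be p* = 52, so the ceiling at 46 binds.
At p = 46: qd = 255.5 − 1(46) = 209.5, qs = -108.5 + 6(46) = 167.5.
Shortage = 209.5 − 167.5 = 42.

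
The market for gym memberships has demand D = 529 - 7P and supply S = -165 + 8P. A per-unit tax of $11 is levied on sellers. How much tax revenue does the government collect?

Tax revenue = 27071/15

Pre-tax equilibrium: P* = 694/15, Q* = 3077/15.
Tax on sellers shifts supply to S = -165 + 8(P − 11) = -253 + 8P.
529 - 7P = -253 + 8P gives buyer price Pb = 782/15; sellers receive Ps = 782/15 − 11 = 617/15.
New quantity: Q = 529 − 7(782/15) = 2461/15.
Revenue = 11 × 2461/15 = 27071/15.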